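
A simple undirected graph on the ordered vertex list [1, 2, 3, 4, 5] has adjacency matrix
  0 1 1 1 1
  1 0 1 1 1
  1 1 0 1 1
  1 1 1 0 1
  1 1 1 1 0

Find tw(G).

4

A width-4 tree decomposition is:
Bags: B1 = {1, 2, 3, 4, 5}
Tree: (single bag)
A single bag containing all 5 vertices is trivially a valid decomposition of width 4. On the other hand G contains the 5-clique {1, 2, 3, 4, 5}. A clique must lie in a single bag of any decomposition, so no decomposition can have width below 4. Hence tw(G) = 4 exactly.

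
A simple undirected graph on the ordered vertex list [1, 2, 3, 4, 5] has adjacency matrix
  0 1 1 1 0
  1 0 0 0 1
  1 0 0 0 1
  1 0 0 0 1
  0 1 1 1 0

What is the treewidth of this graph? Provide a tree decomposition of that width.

Treewidth 2.
Bags: B1 = {1, 2, 5}  B2 = {1, 3, 5}  B3 = {1, 4, 5}
Tree: B1–B2, B2–B3

The largest bag has 3 vertices, giving width 2; this decomposition certifies tw(G) ≤ 2. The edges 2–1–3–5–2 form a cycle, so G is not a tree and its treewidth is at least 2. Combining the bounds, tw(G) = 2.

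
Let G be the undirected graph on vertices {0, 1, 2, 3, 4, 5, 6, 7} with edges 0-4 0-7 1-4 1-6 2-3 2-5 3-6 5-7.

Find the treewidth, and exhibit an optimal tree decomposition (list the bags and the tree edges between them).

Treewidth 2.
One such decomposition:
Bags: B1 = {1, 4, 6}  B2 = {0, 4, 6}  B3 = {0, 6, 7}  B4 = {5, 6, 7}  B5 = {2, 5, 6}  B6 = {2, 3, 6}
Tree: B1–B2, B2–B3, B3–B4, B4–B5, B5–B6

Each bag holds 3 vertices, so the decomposition has width 2, which upper-bounds the treewidth. Since 6–1–4–0–7–5–2–3–6 is a cycle in G, G is not acyclic. Forests are exactly the graphs of treewidth ≤ 1, so tw(G) ≥ 2. Combining the bounds, tw(G) = 2.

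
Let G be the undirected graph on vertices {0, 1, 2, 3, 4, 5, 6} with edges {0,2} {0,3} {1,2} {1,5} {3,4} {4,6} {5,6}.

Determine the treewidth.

2

A width-2 tree decomposition is:
Bags: B1 = {0, 1, 2}  B2 = {0, 1, 5}  B3 = {0, 5, 6}  B4 = {0, 4, 6}  B5 = {0, 3, 4}
Tree: B1–B2, B2–B3, B3–B4, B4–B5
The largest bag has 3 vertices, giving width 2; this decomposition certifies tw(G) ≤ 2. The edges 0–2–1–5–6–4–3–0 form a cycle, so G is not a tree and its treewidth is at least 2. Combining the bounds, tw(G) = 2.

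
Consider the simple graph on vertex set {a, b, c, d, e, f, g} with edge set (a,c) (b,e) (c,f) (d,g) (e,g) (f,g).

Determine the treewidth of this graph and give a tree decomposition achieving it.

Treewidth 1.
Bags: B1 = {e, g}  B2 = {d, g}  B3 = {f, g}  B4 = {c, f}  B5 = {b, e}  B6 = {a, c}
Tree: B1–B2, B2–B3, B3–B4, B1–B5, B4–B6

The largest bag has 2 vertices, giving width 1; this decomposition certifies tw(G) ≤ 1. G has an edge, so its treewidth is at least 1. The upper and lower bounds meet at 1, so that is the treewidth.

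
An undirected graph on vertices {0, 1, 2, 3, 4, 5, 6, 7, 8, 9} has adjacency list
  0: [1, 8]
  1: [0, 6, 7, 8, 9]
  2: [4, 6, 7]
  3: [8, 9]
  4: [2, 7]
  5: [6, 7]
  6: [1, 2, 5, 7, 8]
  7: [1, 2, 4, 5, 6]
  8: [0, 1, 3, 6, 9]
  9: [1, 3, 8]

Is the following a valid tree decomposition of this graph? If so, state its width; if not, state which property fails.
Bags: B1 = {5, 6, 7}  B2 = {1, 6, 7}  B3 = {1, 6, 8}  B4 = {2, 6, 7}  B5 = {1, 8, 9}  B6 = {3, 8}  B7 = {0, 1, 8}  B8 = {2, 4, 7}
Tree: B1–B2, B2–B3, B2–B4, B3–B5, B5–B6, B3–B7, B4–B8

A tree decomposition must satisfy three properties: every vertex lies in some bag; for every edge, both endpoints lie together in some bag; and for every vertex, the bags containing it form a connected subtree. Here edge (9,3) lies in no bag, so the decomposition is invalid.

No — edge (9,3) lies in no bag.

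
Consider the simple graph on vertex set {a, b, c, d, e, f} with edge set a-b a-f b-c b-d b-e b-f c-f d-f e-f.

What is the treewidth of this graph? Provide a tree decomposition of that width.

Each bag holds 3 vertices, so the decomposition has width 2, which upper-bounds the treewidth. For the lower bound, the 3 vertices {b, d, f} are pairwise adjacent, and any tree decomposition puts a clique entirely inside one bag — forcing width ≥ 2. The upper and lower bounds meet at 2, so that is the treewidth.

Treewidth 2.
One optimal decomposition is:
Bags: B1 = {b, d, f}  B2 = {b, c, f}  B3 = {b, e, f}  B4 = {a, b, f}
Tree: B1–B2, B2–B3, B2–B4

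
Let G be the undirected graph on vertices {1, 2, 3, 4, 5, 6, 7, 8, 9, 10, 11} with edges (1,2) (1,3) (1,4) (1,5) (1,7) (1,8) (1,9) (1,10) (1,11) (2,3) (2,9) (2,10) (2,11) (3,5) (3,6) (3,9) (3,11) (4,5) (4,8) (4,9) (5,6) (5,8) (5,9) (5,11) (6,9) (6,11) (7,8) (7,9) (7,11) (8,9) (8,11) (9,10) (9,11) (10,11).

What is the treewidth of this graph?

4

A width-4 tree decomposition is:
Bags: B1 = {1, 5, 8, 9, 11}  B2 = {1, 3, 5, 9, 11}  B3 = {3, 5, 6, 9, 11}  B4 = {1, 2, 3, 9, 11}  B5 = {1, 4, 5, 8, 9}  B6 = {1, 2, 9, 10, 11}  B7 = {1, 7, 8, 9, 11}
Tree: B1–B2, B2–B3, B2–B4, B1–B5, B4–B6, B1–B7
Every bag has size at most 5, so the width is 5 − 1 = 4 and tw(G) ≤ 4. Conversely, {1, 5, 8, 9, 11} is a clique of size 5, and the vertices of any clique must share a bag in every tree decomposition; so some bag has ≥ 5 vertices and tw(G) ≥ 4. Therefore the treewidth is 4.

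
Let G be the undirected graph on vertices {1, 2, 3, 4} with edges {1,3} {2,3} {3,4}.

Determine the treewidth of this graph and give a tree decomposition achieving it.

Treewidth 1.
One such decomposition:
Bags: B1 = {2, 3}  B2 = {1, 3}  B3 = {3, 4}
Tree: B1–B2, B2–B3

Each bag holds 2 vertices, so the decomposition has width 1, which upper-bounds the treewidth. G has an edge, so its treewidth is at least 1. Therefore the treewidth is 1.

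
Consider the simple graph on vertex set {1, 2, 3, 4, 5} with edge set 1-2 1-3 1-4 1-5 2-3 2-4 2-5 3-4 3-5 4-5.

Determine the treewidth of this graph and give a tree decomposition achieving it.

With just one bag of size 5, the width is 5 − 1 = 4, so tw(G) ≤ 4. Conversely, {1, 2, 3, 4, 5} is a clique of size 5, and the vertices of any clique must share a bag in every tree decomposition; so some bag has ≥ 5 vertices and tw(G) ≥ 4. Therefore the treewidth is 4.

Treewidth 4.
One such decomposition:
Bags: B1 = {1, 2, 3, 4, 5}
Tree: (single bag)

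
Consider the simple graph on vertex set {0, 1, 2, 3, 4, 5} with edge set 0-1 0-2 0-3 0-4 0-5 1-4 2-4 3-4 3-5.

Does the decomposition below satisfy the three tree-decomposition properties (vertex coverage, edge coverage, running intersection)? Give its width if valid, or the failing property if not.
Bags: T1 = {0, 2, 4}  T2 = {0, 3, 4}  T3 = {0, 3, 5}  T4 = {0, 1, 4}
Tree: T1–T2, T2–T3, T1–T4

Yes; width 2.

Vertex coverage: the bags together contain {0, 1, 2, 3, 4, 5}, the full vertex set. Edge coverage: each edge of G has both endpoints in at least one bag. Running intersection: for every vertex, the bags containing it form a connected subtree. All three properties hold, so this is a valid tree decomposition of width max|bag| − 1 = 2, and hence tw(G) ≤ 2.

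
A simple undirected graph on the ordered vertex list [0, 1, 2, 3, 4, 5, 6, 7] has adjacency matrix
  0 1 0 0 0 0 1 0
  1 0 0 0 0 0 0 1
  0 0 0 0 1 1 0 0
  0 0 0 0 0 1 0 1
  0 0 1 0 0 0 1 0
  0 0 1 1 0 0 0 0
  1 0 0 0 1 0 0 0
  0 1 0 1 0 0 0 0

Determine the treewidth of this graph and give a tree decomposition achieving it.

Treewidth 2.
One such decomposition:
Bags: B1 = {0, 1, 7}  B2 = {0, 3, 7}  B3 = {0, 3, 5}  B4 = {0, 2, 5}  B5 = {0, 2, 4}  B6 = {0, 4, 6}
Tree: B1–B2, B2–B3, B3–B4, B4–B5, B5–B6

Every bag has size at most 3, so the width is 3 − 1 = 2 and tw(G) ≤ 2. Since 0–1–7–3–5–2–4–6–0 is a cycle in G, G is not acyclic. Forests are exactly the graphs of treewidth ≤ 1, so tw(G) ≥ 2. Hence tw(G) = 2 exactly.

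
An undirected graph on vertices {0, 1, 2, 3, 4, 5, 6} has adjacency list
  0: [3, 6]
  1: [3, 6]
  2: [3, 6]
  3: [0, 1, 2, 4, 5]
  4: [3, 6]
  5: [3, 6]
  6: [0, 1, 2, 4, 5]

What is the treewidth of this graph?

A width-2 tree decomposition is:
Bags: B1 = {3, 4, 6}  B2 = {1, 3, 6}  B3 = {2, 3, 6}  B4 = {3, 5, 6}  B5 = {0, 3, 6}
Tree: B1–B2, B2–B3, B3–B4, B4–B5
Each bag holds 3 vertices, so the decomposition has width 2, which upper-bounds the treewidth. The edges 3–4–6–1–3 form a cycle, so G is not a tree and its treewidth is at least 2. Therefore the treewidth is 2.

2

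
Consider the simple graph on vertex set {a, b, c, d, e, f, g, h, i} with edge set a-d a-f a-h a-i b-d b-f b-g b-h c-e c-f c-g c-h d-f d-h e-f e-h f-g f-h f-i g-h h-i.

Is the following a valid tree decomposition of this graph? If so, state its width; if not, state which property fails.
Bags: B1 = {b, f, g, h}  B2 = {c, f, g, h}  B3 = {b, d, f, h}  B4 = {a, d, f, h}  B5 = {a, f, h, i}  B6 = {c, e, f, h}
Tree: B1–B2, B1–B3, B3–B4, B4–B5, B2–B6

Yes; width 3.

Checking the three conditions: (i) the bags cover all of {a, b, c, d, e, f, g, h, i}; (ii) for each edge, some bag contains both endpoints; (iii) the bags containing any fixed vertex form a subtree. All hold, so the decomposition is valid with width 4 − 1 = 3.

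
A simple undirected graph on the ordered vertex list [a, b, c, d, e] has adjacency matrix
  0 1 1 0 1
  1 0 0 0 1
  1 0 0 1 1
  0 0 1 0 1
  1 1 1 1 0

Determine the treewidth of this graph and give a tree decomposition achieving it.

The largest bag has 3 vertices, giving width 2; this decomposition certifies tw(G) ≤ 2. For the lower bound, the 3 vertices {c, d, e} are pairwise adjacent, and any tree decomposition puts a clique entirely inside one bag — forcing width ≥ 2. Therefore the treewidth is 2.

Treewidth 2.
Bags: B1 = {a, c, e}  B2 = {a, b, e}  B3 = {c, d, e}
Tree: B1–B2, B1–B3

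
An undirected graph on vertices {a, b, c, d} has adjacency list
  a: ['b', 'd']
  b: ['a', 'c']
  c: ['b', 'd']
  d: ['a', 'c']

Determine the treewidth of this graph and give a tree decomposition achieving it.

Treewidth 2.
One optimal decomposition is:
Bags: B1 = {a, b, c}  B2 = {a, c, d}
Tree: B1–B2

Every bag has size at most 3, so the width is 3 − 1 = 2 and tw(G) ≤ 2. Since c–b–a–d–c is a cycle in G, G is not acyclic. Forests are exactly the graphs of treewidth ≤ 1, so tw(G) ≥ 2. Combining the bounds, tw(G) = 2.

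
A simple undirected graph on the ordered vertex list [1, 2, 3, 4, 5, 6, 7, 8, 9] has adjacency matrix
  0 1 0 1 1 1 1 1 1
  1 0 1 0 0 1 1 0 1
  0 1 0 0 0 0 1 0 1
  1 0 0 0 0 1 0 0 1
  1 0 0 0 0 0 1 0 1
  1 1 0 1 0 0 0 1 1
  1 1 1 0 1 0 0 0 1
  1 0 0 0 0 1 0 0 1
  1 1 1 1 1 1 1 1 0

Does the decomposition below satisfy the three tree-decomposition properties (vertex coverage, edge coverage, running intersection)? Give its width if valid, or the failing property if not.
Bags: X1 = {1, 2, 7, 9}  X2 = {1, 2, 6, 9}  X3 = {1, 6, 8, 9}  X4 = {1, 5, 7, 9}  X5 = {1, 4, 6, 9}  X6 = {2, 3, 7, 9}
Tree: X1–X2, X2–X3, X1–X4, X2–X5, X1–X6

Checking the three conditions: (i) the bags cover all of {1, 2, 3, 4, 5, 6, 7, 8, 9}; (ii) for each edge, some bag contains both endpoints; (iii) the bags containing any fixed vertex form a subtree. All hold, so the decomposition is valid with width 4 − 1 = 3.

Yes; width 3.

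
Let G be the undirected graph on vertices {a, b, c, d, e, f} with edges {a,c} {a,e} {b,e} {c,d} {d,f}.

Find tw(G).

A width-1 tree decomposition is:
Bags: B1 = {d, f}  B2 = {c, d}  B3 = {a, c}  B4 = {a, e}  B5 = {b, e}
Tree: B1–B2, B2–B3, B3–B4, B4–B5
Each bag holds 2 vertices, so the decomposition has width 1, which upper-bounds the treewidth. G has an edge, so its treewidth is at least 1. Combining the bounds, tw(G) = 1.

1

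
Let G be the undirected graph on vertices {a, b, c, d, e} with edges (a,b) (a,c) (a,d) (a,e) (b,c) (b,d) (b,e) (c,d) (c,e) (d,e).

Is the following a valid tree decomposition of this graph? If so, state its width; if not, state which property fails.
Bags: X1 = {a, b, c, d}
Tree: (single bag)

No — vertex e appears in no bag.

A tree decomposition must satisfy three properties: every vertex lies in some bag; for every edge, both endpoints lie together in some bag; and for every vertex, the bags containing it form a connected subtree. Here vertex e appears in no bag, so the decomposition is invalid.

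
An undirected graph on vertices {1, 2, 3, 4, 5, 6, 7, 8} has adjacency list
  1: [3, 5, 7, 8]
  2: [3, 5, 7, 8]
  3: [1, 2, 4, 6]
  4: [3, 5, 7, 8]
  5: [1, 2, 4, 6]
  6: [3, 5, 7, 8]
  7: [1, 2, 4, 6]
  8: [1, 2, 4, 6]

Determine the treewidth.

4

A width-4 tree decomposition is:
Bags: B1 = {1, 2, 3, 4, 6}  B2 = {1, 2, 4, 6, 8}  B3 = {1, 2, 4, 6, 7}  B4 = {1, 2, 4, 5, 6}
Tree: B1–B2, B2–B3, B3–B4
The largest bag has 5 vertices, giving width 4; this decomposition certifies tw(G) ≤ 4. For the lower bound: the 5 vertex sets {1,3}, {4,8}, {2,7}, {6}, {5} are disjoint, each induces a connected subgraph, and every pair is joined by at least one edge of G. Contracting each set to a single vertex therefore yields K_{5} as a minor, and since treewidth is minor-monotone, tw(G) ≥ tw(K_{5}) = 4. The upper and lower bounds meet at 4, so that is the treewidth.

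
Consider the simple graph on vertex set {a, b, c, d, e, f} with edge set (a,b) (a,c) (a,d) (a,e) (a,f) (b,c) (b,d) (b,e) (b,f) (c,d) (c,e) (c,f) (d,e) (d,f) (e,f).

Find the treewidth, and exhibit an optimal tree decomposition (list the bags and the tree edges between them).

With just one bag of size 6, the width is 6 − 1 = 5, so tw(G) ≤ 5. On the other hand G contains the 6-clique {a, b, c, d, e, f}. A clique must lie in a single bag of any decomposition, so no decomposition can have width below 5. Combining the bounds, tw(G) = 5.

Treewidth 5.
One such decomposition:
Bags: B1 = {a, b, c, d, e, f}
Tree: (single bag)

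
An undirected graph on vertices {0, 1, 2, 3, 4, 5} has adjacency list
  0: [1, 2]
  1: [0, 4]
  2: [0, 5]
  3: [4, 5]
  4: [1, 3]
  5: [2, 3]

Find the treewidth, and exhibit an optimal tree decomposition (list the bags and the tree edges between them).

Every bag has size at most 3, so the width is 3 − 1 = 2 and tw(G) ≤ 2. The edges 1–0–2–5–3–4–1 form a cycle, so G is not a tree and its treewidth is at least 2. Therefore the treewidth is 2.

Treewidth 2.
Bags: B1 = {0, 1, 2}  B2 = {1, 2, 5}  B3 = {1, 3, 5}  B4 = {1, 3, 4}
Tree: B1–B2, B2–B3, B3–B4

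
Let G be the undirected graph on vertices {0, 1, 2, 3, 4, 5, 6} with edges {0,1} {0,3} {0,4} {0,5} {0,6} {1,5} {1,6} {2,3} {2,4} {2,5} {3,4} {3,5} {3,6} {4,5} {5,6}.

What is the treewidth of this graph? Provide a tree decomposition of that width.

Treewidth 3.
Bags: B1 = {0, 3, 5, 6}  B2 = {0, 3, 4, 5}  B3 = {0, 1, 5, 6}  B4 = {2, 3, 4, 5}
Tree: B1–B2, B1–B3, B2–B4

Every bag has size at most 4, so the width is 4 − 1 = 3 and tw(G) ≤ 3. Conversely, {0, 1, 5, 6} is a clique of size 4, and the vertices of any clique must share a bag in every tree decomposition; so some bag has ≥ 4 vertices and tw(G) ≥ 3. The upper and lower bounds meet at 3, so that is the treewidth.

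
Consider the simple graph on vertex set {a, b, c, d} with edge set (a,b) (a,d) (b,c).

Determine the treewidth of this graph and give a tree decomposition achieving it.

Treewidth 1.
Bags: B1 = {a, d}  B2 = {a, b}  B3 = {b, c}
Tree: B1–B2, B2–B3

Each bag holds 2 vertices, so the decomposition has width 1, which upper-bounds the treewidth. Any graph with an edge has treewidth ≥ 1, and G has the edge d–a. The upper and lower bounds meet at 1, so that is the treewidth.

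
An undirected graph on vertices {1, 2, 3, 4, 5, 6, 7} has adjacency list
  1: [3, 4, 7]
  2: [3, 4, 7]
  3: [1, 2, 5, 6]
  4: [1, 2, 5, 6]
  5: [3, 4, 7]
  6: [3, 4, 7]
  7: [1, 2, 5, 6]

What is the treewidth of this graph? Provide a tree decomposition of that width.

Treewidth 3.
One such decomposition:
Bags: B1 = {3, 4, 6, 7}  B2 = {3, 4, 5, 7}  B3 = {2, 3, 4, 7}  B4 = {1, 3, 4, 7}
Tree: B1–B2, B2–B3, B3–B4

Every bag has size at most 4, so the width is 4 − 1 = 3 and tw(G) ≤ 3. For the lower bound: the 4 vertex sets {3,6}, {5,7}, {4}, {2} are disjoint, each induces a connected subgraph, and every pair is joined by at least one edge of G. Contracting each set to a single vertex therefore yields K_{4} as a minor, and since treewidth is minor-monotone, tw(G) ≥ tw(K_{4}) = 3. Hence tw(G) = 3 exactly.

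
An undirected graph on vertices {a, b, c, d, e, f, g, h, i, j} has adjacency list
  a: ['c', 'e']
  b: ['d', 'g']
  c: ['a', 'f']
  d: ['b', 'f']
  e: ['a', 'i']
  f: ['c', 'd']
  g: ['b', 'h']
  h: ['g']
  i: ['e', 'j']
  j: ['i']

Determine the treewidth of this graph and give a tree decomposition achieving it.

Treewidth 1.
One optimal decomposition is:
Bags: B1 = {i, j}  B2 = {e, i}  B3 = {a, e}  B4 = {a, c}  B5 = {c, f}  B6 = {d, f}  B7 = {b, d}  B8 = {b, g}  B9 = {g, h}
Tree: B1–B2, B2–B3, B3–B4, B4–B5, B5–B6, B6–B7, B7–B8, B8–B9

Every bag has size at most 2, so the width is 2 − 1 = 1 and tw(G) ≤ 1. Any graph with an edge has treewidth ≥ 1, and G has the edge j–i. Combining the bounds, tw(G) = 1.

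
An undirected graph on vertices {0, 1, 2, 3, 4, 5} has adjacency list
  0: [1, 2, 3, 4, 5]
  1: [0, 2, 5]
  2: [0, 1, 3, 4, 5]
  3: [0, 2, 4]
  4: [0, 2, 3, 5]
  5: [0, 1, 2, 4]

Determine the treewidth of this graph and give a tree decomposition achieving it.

Every bag has size at most 4, so the width is 4 − 1 = 3 and tw(G) ≤ 3. On the other hand G contains the 4-clique {0, 1, 2, 5}. A clique must lie in a single bag of any decomposition, so no decomposition can have width below 3. The upper and lower bounds meet at 3, so that is the treewidth.

Treewidth 3.
Bags: B1 = {0, 1, 2, 5}  B2 = {0, 2, 4, 5}  B3 = {0, 2, 3, 4}
Tree: B1–B2, B2–B3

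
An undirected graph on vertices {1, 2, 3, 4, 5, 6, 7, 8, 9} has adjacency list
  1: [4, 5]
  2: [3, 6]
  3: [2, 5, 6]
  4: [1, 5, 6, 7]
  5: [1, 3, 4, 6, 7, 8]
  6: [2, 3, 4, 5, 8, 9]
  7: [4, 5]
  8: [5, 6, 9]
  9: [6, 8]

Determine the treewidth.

2

A width-2 tree decomposition is:
Bags: B1 = {3, 5, 6}  B2 = {2, 3, 6}  B3 = {4, 5, 6}  B4 = {4, 5, 7}  B5 = {1, 4, 5}  B6 = {5, 6, 8}  B7 = {6, 8, 9}
Tree: B1–B2, B1–B3, B3–B4, B3–B5, B1–B6, B6–B7
Each bag holds 3 vertices, so the decomposition has width 2, which upper-bounds the treewidth. On the other hand G contains the 3-clique {6, 8, 9}. A clique must lie in a single bag of any decomposition, so no decomposition can have width below 2. Hence tw(G) = 2 exactly.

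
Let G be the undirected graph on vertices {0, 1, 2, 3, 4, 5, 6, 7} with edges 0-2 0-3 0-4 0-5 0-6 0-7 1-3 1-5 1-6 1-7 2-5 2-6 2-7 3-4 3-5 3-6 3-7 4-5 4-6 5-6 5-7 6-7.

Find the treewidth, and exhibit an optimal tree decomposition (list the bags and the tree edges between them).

The largest bag has 5 vertices, giving width 4; this decomposition certifies tw(G) ≤ 4. On the other hand G contains the 5-clique {0, 2, 5, 6, 7}. A clique must lie in a single bag of any decomposition, so no decomposition can have width below 4. Hence tw(G) = 4 exactly.

Treewidth 4.
Bags: B1 = {0, 3, 5, 6, 7}  B2 = {0, 3, 4, 5, 6}  B3 = {0, 2, 5, 6, 7}  B4 = {1, 3, 5, 6, 7}
Tree: B1–B2, B1–B3, B1–B4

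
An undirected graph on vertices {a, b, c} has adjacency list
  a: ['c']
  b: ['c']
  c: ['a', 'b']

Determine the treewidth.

1

A width-1 tree decomposition is:
Bags: B1 = {b, c}  B2 = {a, c}
Tree: B1–B2
The largest bag has 2 vertices, giving width 1; this decomposition certifies tw(G) ≤ 1. Since G has at least one edge (e.g. c–b), it is not an edgeless graph, so tw(G) ≥ 1. Combining the bounds, tw(G) = 1.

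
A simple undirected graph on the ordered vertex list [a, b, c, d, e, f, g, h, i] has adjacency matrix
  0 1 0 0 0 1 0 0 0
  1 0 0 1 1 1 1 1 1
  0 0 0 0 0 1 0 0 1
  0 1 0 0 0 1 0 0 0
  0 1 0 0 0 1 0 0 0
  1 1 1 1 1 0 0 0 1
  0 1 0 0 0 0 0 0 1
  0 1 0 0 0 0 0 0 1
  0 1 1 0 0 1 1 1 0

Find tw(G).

A width-2 tree decomposition is:
Bags: B1 = {b, h, i}  B2 = {b, f, i}  B3 = {b, e, f}  B4 = {a, b, f}  B5 = {c, f, i}  B6 = {b, d, f}  B7 = {b, g, i}
Tree: B1–B2, B2–B3, B2–B4, B2–B5, B2–B6, B2–B7
The largest bag has 3 vertices, giving width 2; this decomposition certifies tw(G) ≤ 2. Conversely, {c, f, i} is a clique of size 3, and the vertices of any clique must share a bag in every tree decomposition; so some bag has ≥ 3 vertices and tw(G) ≥ 2. Hence tw(G) = 2 exactly.

2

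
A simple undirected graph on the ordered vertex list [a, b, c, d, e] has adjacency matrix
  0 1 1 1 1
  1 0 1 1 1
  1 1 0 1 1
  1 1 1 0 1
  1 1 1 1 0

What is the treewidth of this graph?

4

A width-4 tree decomposition is:
Bags: B1 = {a, b, c, d, e}
Tree: (single bag)
With just one bag of size 5, the width is 5 − 1 = 4, so tw(G) ≤ 4. Conversely, {a, b, c, d, e} is a clique of size 5, and the vertices of any clique must share a bag in every tree decomposition; so some bag has ≥ 5 vertices and tw(G) ≥ 4. Combining the bounds, tw(G) = 4.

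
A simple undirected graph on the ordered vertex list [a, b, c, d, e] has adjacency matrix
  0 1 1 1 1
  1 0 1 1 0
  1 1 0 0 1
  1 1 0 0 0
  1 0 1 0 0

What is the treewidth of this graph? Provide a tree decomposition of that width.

Treewidth 2.
Bags: B1 = {a, b, d}  B2 = {a, b, c}  B3 = {a, c, e}
Tree: B1–B2, B2–B3

The largest bag has 3 vertices, giving width 2; this decomposition certifies tw(G) ≤ 2. Conversely, {a, b, d} is a clique of size 3, and the vertices of any clique must share a bag in every tree decomposition; so some bag has ≥ 3 vertices and tw(G) ≥ 2. Therefore the treewidth is 2.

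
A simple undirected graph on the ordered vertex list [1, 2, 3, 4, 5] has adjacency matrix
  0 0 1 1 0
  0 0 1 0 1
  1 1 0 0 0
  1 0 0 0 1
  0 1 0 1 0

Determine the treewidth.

A width-2 tree decomposition is:
Bags: B1 = {1, 2, 3}  B2 = {1, 2, 4}  B3 = {2, 4, 5}
Tree: B1–B2, B2–B3
Each bag holds 3 vertices, so the decomposition has width 2, which upper-bounds the treewidth. Since 2–3–1–4–5–2 is a cycle in G, G is not acyclic. Forests are exactly the graphs of treewidth ≤ 1, so tw(G) ≥ 2. Hence tw(G) = 2 exactly.

2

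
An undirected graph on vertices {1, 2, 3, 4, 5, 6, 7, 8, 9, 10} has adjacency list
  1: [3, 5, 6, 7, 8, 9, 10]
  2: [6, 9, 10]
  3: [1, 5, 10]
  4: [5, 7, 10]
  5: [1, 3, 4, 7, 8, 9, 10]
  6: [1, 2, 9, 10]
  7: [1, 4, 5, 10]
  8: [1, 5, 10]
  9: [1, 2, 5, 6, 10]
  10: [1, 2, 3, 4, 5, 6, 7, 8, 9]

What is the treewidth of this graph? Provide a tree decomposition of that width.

Treewidth 3.
One such decomposition:
Bags: B1 = {1, 5, 9, 10}  B2 = {1, 5, 7, 10}  B3 = {1, 6, 9, 10}  B4 = {1, 3, 5, 10}  B5 = {2, 6, 9, 10}  B6 = {1, 5, 8, 10}  B7 = {4, 5, 7, 10}
Tree: B1–B2, B1–B3, B2–B4, B3–B5, B1–B6, B2–B7

The largest bag has 4 vertices, giving width 3; this decomposition certifies tw(G) ≤ 3. On the other hand G contains the 4-clique {1, 5, 8, 10}. A clique must lie in a single bag of any decomposition, so no decomposition can have width below 3. Combining the bounds, tw(G) = 3.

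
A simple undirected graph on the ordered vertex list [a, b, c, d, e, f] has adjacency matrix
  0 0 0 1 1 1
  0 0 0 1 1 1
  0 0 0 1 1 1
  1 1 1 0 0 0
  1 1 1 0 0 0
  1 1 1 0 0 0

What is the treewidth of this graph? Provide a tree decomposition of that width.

The largest bag has 4 vertices, giving width 3; this decomposition certifies tw(G) ≤ 3. For the lower bound: the 4 vertex sets {c,f}, {a,e}, {b}, {d} are disjoint, each induces a connected subgraph, and every pair is joined by at least one edge of G. Contracting each set to a single vertex therefore yields K_{4} as a minor, and since treewidth is minor-monotone, tw(G) ≥ tw(K_{4}) = 3. Hence tw(G) = 3 exactly.

Treewidth 3.
Bags: B1 = {a, b, c, f}  B2 = {a, b, c, e}  B3 = {a, b, c, d}
Tree: B1–B2, B2–B3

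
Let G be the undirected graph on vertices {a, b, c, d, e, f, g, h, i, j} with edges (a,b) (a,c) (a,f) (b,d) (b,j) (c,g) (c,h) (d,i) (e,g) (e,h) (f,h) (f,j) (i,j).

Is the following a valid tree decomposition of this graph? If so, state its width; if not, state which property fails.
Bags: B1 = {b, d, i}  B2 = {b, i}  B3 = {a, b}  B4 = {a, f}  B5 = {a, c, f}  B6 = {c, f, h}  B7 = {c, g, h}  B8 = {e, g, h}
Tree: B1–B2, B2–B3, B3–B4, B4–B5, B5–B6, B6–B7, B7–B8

No — vertex j appears in no bag.

A tree decomposition must satisfy three properties: every vertex lies in some bag; for every edge, both endpoints lie together in some bag; and for every vertex, the bags containing it form a connected subtree. Here vertex j appears in no bag, so the decomposition is invalid.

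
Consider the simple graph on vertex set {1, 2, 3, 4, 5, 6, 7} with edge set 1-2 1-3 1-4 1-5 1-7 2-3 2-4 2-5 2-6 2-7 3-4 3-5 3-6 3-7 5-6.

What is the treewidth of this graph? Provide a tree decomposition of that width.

The largest bag has 4 vertices, giving width 3; this decomposition certifies tw(G) ≤ 3. For the lower bound, the 4 vertices {1, 2, 3, 4} are pairwise adjacent, and any tree decomposition puts a clique entirely inside one bag — forcing width ≥ 3. The upper and lower bounds meet at 3, so that is the treewidth.

Treewidth 3.
One such decomposition:
Bags: B1 = {1, 2, 3, 7}  B2 = {1, 2, 3, 5}  B3 = {1, 2, 3, 4}  B4 = {2, 3, 5, 6}
Tree: B1–B2, B1–B3, B2–B4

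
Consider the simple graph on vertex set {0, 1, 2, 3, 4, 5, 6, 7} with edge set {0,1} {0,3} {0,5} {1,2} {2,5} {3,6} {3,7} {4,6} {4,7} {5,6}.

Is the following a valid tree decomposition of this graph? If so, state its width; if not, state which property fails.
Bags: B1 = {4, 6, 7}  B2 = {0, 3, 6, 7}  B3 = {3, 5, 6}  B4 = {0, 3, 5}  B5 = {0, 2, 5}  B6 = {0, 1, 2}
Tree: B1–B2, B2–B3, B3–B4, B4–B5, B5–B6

A tree decomposition must satisfy three properties: every vertex lies in some bag; for every edge, both endpoints lie together in some bag; and for every vertex, the bags containing it form a connected subtree. Here bags containing vertex 0 are not connected in the tree, so the decomposition is invalid.

No — bags containing vertex 0 are not connected in the tree.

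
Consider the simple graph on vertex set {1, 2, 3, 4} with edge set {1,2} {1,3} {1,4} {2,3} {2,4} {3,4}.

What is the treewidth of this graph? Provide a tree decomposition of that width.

A single bag containing all 4 vertices is trivially a valid decomposition of width 3. For the lower bound, the 4 vertices {1, 2, 3, 4} are pairwise adjacent, and any tree decomposition puts a clique entirely inside one bag — forcing width ≥ 3. Combining the bounds, tw(G) = 3.

Treewidth 3.
One such decomposition:
Bags: B1 = {1, 2, 3, 4}
Tree: (single bag)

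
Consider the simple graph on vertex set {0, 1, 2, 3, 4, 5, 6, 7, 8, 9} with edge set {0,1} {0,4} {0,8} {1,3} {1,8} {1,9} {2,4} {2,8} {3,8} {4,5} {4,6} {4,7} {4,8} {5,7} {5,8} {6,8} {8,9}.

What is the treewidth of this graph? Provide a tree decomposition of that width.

Treewidth 2.
One optimal decomposition is:
Bags: B1 = {0, 4, 8}  B2 = {4, 5, 8}  B3 = {0, 1, 8}  B4 = {4, 6, 8}  B5 = {1, 8, 9}  B6 = {4, 5, 7}  B7 = {2, 4, 8}  B8 = {1, 3, 8}
Tree: B1–B2, B1–B3, B2–B4, B3–B5, B2–B6, B4–B7, B5–B8

The largest bag has 3 vertices, giving width 2; this decomposition certifies tw(G) ≤ 2. Conversely, {0, 1, 8} is a clique of size 3, and the vertices of any clique must share a bag in every tree decomposition; so some bag has ≥ 3 vertices and tw(G) ≥ 2. Combining the bounds, tw(G) = 2.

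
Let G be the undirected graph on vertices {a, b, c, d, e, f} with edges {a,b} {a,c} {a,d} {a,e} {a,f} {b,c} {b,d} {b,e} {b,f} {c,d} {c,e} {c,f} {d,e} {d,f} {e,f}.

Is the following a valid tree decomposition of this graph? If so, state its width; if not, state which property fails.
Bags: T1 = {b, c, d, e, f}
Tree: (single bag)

A tree decomposition must satisfy three properties: every vertex lies in some bag; for every edge, both endpoints lie together in some bag; and for every vertex, the bags containing it form a connected subtree. Here vertex a appears in no bag, so the decomposition is invalid.

No — vertex a appears in no bag.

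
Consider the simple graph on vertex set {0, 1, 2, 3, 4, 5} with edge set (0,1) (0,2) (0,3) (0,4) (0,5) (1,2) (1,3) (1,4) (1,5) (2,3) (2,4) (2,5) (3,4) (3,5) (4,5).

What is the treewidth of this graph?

A width-5 tree decomposition is:
Bags: B1 = {0, 1, 2, 3, 4, 5}
Tree: (single bag)
A single bag containing all 6 vertices is trivially a valid decomposition of width 5. For the lower bound, the 6 vertices {0, 1, 2, 3, 4, 5} are pairwise adjacent, and any tree decomposition puts a clique entirely inside one bag — forcing width ≥ 5. Hence tw(G) = 5 exactly.

5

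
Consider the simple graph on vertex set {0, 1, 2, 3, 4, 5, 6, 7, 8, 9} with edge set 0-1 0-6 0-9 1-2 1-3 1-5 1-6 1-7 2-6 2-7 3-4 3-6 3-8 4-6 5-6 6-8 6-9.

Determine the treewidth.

A width-2 tree decomposition is:
Bags: B1 = {0, 1, 6}  B2 = {1, 5, 6}  B3 = {1, 3, 6}  B4 = {0, 6, 9}  B5 = {1, 2, 6}  B6 = {1, 2, 7}  B7 = {3, 6, 8}  B8 = {3, 4, 6}
Tree: B1–B2, B2–B3, B1–B4, B1–B5, B5–B6, B3–B7, B3–B8
Each bag holds 3 vertices, so the decomposition has width 2, which upper-bounds the treewidth. For the lower bound, the 3 vertices {3, 6, 8} are pairwise adjacent, and any tree decomposition puts a clique entirely inside one bag — forcing width ≥ 2. Combining the bounds, tw(G) = 2.

2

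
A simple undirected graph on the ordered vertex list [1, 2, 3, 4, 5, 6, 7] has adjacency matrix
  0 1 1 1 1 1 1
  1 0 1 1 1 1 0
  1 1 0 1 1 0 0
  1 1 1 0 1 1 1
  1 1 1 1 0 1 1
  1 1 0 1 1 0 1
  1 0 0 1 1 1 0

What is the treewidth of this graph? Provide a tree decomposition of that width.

Each bag holds 5 vertices, so the decomposition has width 4, which upper-bounds the treewidth. Conversely, {1, 2, 3, 4, 5} is a clique of size 5, and the vertices of any clique must share a bag in every tree decomposition; so some bag has ≥ 5 vertices and tw(G) ≥ 4. The upper and lower bounds meet at 4, so that is the treewidth.

Treewidth 4.
One optimal decomposition is:
Bags: B1 = {1, 2, 4, 5, 6}  B2 = {1, 4, 5, 6, 7}  B3 = {1, 2, 3, 4, 5}
Tree: B1–B2, B1–B3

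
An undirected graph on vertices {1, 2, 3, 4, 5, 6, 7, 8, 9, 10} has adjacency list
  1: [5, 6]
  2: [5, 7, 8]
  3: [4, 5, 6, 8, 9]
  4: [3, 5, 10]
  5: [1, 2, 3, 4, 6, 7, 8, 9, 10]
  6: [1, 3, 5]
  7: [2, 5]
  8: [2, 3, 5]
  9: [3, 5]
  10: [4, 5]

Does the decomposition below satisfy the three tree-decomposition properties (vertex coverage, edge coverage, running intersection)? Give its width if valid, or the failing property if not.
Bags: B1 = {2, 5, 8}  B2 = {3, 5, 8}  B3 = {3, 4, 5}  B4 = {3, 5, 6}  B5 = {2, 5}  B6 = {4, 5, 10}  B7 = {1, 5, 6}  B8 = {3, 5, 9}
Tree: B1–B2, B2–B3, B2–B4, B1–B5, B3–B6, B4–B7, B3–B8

No — vertex 7 appears in no bag.

A tree decomposition must satisfy three properties: every vertex lies in some bag; for every edge, both endpoints lie together in some bag; and for every vertex, the bags containing it form a connected subtree. Here vertex 7 appears in no bag, so the decomposition is invalid.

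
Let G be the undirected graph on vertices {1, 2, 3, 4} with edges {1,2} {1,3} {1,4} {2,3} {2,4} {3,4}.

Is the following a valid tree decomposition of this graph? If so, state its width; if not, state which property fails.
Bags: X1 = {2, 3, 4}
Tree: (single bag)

No — vertex 1 appears in no bag.

A tree decomposition must satisfy three properties: every vertex lies in some bag; for every edge, both endpoints lie together in some bag; and for every vertex, the bags containing it form a connected subtree. Here vertex 1 appears in no bag, so the decomposition is invalid.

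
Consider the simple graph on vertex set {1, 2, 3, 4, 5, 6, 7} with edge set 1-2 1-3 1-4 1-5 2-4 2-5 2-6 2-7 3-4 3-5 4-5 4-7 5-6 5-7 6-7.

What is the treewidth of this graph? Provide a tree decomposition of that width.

Each bag holds 4 vertices, so the decomposition has width 3, which upper-bounds the treewidth. Conversely, {1, 2, 4, 5} is a clique of size 4, and the vertices of any clique must share a bag in every tree decomposition; so some bag has ≥ 4 vertices and tw(G) ≥ 3. Therefore the treewidth is 3.

Treewidth 3.
One such decomposition:
Bags: B1 = {1, 3, 4, 5}  B2 = {1, 2, 4, 5}  B3 = {2, 4, 5, 7}  B4 = {2, 5, 6, 7}
Tree: B1–B2, B2–B3, B3–B4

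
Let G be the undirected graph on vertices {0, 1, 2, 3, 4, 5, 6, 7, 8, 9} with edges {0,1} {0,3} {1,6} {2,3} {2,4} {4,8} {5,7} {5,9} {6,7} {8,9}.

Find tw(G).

A width-2 tree decomposition is:
Bags: B1 = {0, 1, 3}  B2 = {1, 3, 6}  B3 = {3, 6, 7}  B4 = {3, 5, 7}  B5 = {3, 5, 9}  B6 = {3, 8, 9}  B7 = {3, 4, 8}  B8 = {2, 3, 4}
Tree: B1–B2, B2–B3, B3–B4, B4–B5, B5–B6, B6–B7, B7–B8
Every bag has size at most 3, so the width is 3 − 1 = 2 and tw(G) ≤ 2. Since 3–0–1–6–7–5–9–8–4–2–3 is a cycle in G, G is not acyclic. Forests are exactly the graphs of treewidth ≤ 1, so tw(G) ≥ 2. Therefore the treewidth is 2.

2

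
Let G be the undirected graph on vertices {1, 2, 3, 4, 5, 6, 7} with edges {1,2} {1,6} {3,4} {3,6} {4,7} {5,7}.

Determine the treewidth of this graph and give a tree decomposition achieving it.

Treewidth 1.
Bags: B1 = {1, 2}  B2 = {1, 6}  B3 = {3, 6}  B4 = {3, 4}  B5 = {4, 7}  B6 = {5, 7}
Tree: B1–B2, B2–B3, B3–B4, B4–B5, B5–B6

The largest bag has 2 vertices, giving width 1; this decomposition certifies tw(G) ≤ 1. Any graph with an edge has treewidth ≥ 1, and G has the edge 2–1. Combining the bounds, tw(G) = 1.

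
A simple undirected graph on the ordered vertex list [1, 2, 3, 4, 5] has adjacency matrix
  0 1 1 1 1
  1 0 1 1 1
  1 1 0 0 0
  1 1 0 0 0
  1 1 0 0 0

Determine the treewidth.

2

A width-2 tree decomposition is:
Bags: B1 = {1, 2, 4}  B2 = {1, 2, 3}  B3 = {1, 2, 5}
Tree: B1–B2, B1–B3
The largest bag has 3 vertices, giving width 2; this decomposition certifies tw(G) ≤ 2. On the other hand G contains the 3-clique {1, 2, 3}. A clique must lie in a single bag of any decomposition, so no decomposition can have width below 2. The upper and lower bounds meet at 2, so that is the treewidth.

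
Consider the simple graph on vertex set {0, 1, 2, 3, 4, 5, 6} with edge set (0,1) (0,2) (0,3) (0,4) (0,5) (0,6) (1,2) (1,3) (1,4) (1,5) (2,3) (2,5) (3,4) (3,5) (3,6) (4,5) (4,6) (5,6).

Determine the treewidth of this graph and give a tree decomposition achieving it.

Treewidth 4.
One such decomposition:
Bags: B1 = {0, 1, 3, 4, 5}  B2 = {0, 1, 2, 3, 5}  B3 = {0, 3, 4, 5, 6}
Tree: B1–B2, B1–B3

Each bag holds 5 vertices, so the decomposition has width 4, which upper-bounds the treewidth. For the lower bound, the 5 vertices {0, 1, 2, 3, 5} are pairwise adjacent, and any tree decomposition puts a clique entirely inside one bag — forcing width ≥ 4. Combining the bounds, tw(G) = 4.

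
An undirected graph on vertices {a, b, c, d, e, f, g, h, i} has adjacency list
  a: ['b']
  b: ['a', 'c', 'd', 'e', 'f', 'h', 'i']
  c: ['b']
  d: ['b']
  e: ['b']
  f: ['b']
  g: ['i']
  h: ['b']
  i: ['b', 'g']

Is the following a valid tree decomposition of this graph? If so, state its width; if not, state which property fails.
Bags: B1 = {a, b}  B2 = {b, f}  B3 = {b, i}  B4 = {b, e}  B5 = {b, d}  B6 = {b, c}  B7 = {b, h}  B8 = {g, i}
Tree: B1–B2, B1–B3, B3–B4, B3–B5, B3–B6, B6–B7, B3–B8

Vertex coverage: the bags together contain {a, b, c, d, e, f, g, h, i}, the full vertex set. Edge coverage: each edge of G has both endpoints in at least one bag. Running intersection: for every vertex, the bags containing it form a connected subtree. All three properties hold, so this is a valid tree decomposition of width max|bag| − 1 = 1, and hence tw(G) ≤ 1.

Yes; width 1.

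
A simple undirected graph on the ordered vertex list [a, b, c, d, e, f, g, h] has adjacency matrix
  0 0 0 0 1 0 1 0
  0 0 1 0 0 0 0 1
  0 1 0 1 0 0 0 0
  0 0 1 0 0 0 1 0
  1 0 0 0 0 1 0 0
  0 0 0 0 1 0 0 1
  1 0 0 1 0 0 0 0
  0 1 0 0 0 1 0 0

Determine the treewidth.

2

A width-2 tree decomposition is:
Bags: B1 = {e, f, h}  B2 = {b, e, h}  B3 = {b, c, e}  B4 = {c, d, e}  B5 = {d, e, g}  B6 = {a, e, g}
Tree: B1–B2, B2–B3, B3–B4, B4–B5, B5–B6
Each bag holds 3 vertices, so the decomposition has width 2, which upper-bounds the treewidth. For the lower bound, G contains the cycle e–f–h–b–c–d–g–a–e, so G is not a forest; only forests have treewidth ≤ 1, hence tw(G) ≥ 2. Therefore the treewidth is 2.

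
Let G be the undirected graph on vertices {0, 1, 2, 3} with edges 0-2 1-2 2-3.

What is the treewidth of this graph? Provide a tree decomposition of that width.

Treewidth 1.
One such decomposition:
Bags: B1 = {1, 2}  B2 = {2, 3}  B3 = {0, 2}
Tree: B1–B2, B2–B3

The largest bag has 2 vertices, giving width 1; this decomposition certifies tw(G) ≤ 1. Since G has at least one edge (e.g. 1–2), it is not an edgeless graph, so tw(G) ≥ 1. The upper and lower bounds meet at 1, so that is the treewidth.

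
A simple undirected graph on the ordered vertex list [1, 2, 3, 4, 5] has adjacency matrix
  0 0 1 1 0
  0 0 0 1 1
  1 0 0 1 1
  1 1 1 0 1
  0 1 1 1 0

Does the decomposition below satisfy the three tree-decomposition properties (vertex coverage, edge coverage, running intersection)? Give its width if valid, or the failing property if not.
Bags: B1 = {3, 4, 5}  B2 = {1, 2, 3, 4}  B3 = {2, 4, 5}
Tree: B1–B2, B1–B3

No — bags containing vertex 2 are not connected in the tree.

A tree decomposition must satisfy three properties: every vertex lies in some bag; for every edge, both endpoints lie together in some bag; and for every vertex, the bags containing it form a connected subtree. Here bags containing vertex 2 are not connected in the tree, so the decomposition is invalid.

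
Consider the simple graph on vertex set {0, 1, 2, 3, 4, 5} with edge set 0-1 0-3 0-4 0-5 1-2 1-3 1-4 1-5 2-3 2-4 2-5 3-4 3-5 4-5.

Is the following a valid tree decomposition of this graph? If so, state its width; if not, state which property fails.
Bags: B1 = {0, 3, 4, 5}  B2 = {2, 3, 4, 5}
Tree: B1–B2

No — vertex 1 appears in no bag.

A tree decomposition must satisfy three properties: every vertex lies in some bag; for every edge, both endpoints lie together in some bag; and for every vertex, the bags containing it form a connected subtree. Here vertex 1 appears in no bag, so the decomposition is invalid.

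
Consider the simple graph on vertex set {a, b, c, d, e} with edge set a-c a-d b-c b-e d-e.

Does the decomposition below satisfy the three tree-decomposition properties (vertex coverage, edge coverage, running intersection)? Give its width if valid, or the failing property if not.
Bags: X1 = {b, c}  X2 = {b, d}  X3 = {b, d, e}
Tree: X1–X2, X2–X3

A tree decomposition must satisfy three properties: every vertex lies in some bag; for every edge, both endpoints lie together in some bag; and for every vertex, the bags containing it form a connected subtree. Here vertex a appears in no bag, so the decomposition is invalid.

No — vertex a appears in no bag.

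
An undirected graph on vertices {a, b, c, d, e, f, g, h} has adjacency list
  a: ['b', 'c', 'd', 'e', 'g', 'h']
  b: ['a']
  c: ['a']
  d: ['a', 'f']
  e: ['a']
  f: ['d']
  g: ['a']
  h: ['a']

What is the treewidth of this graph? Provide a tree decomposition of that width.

Treewidth 1.
Bags: B1 = {a, c}  B2 = {a, d}  B3 = {a, h}  B4 = {d, f}  B5 = {a, e}  B6 = {a, g}  B7 = {a, b}
Tree: B1–B2, B2–B3, B2–B4, B1–B5, B3–B6, B5–B7

The largest bag has 2 vertices, giving width 1; this decomposition certifies tw(G) ≤ 1. Since G has at least one edge (e.g. c–a), it is not an edgeless graph, so tw(G) ≥ 1. Therefore the treewidth is 1.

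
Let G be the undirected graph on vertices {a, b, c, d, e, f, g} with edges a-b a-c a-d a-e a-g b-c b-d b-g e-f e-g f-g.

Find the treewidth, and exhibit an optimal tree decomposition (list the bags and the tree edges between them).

Each bag holds 3 vertices, so the decomposition has width 2, which upper-bounds the treewidth. Conversely, {a, e, g} is a clique of size 3, and the vertices of any clique must share a bag in every tree decomposition; so some bag has ≥ 3 vertices and tw(G) ≥ 2. Combining the bounds, tw(G) = 2.

Treewidth 2.
Bags: B1 = {a, b, c}  B2 = {a, b, g}  B3 = {a, e, g}  B4 = {a, b, d}  B5 = {e, f, g}
Tree: B1–B2, B2–B3, B2–B4, B3–B5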